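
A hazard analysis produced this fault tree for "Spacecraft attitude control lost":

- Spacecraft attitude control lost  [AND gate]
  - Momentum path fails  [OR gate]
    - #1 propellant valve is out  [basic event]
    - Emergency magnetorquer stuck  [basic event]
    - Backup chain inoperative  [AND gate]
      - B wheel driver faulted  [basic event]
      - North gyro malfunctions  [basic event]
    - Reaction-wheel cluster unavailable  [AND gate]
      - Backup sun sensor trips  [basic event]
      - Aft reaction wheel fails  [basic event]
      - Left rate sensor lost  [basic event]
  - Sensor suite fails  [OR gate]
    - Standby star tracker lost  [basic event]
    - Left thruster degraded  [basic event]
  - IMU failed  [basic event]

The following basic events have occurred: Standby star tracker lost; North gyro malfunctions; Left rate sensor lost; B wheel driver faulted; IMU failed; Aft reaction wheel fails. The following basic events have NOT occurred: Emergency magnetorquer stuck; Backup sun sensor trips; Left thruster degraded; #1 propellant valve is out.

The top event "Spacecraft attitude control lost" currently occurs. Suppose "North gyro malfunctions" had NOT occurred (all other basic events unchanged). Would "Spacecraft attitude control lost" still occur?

No

Counterfactual: set "North gyro malfunctions" to not occurred.
Backup chain inoperative [AND]: B wheel driver faulted=occurs, North gyro malfunctions=not → not all inputs occur → does not occur.
Reaction-wheel cluster unavailable [AND]: Backup sun sensor trips=not, Aft reaction wheel fails=occurs, Left rate sensor lost=occurs → not all inputs occur → does not occur.
Momentum path fails [OR]: #1 propellant valve is out=not, Emergency magnetorquer stuck=not, Backup chain inoperative=not, Reaction-wheel cluster unavailable=not → no input occurs → does not occur.
Sensor suite fails [OR]: Standby star tracker lost=occurs, Left thruster degraded=not → at least one input occurs → occurs.
Spacecraft attitude control lost [AND]: Momentum path fails=not, Sensor suite fails=occurs, IMU failed=occurs → not all inputs occur → does not occur.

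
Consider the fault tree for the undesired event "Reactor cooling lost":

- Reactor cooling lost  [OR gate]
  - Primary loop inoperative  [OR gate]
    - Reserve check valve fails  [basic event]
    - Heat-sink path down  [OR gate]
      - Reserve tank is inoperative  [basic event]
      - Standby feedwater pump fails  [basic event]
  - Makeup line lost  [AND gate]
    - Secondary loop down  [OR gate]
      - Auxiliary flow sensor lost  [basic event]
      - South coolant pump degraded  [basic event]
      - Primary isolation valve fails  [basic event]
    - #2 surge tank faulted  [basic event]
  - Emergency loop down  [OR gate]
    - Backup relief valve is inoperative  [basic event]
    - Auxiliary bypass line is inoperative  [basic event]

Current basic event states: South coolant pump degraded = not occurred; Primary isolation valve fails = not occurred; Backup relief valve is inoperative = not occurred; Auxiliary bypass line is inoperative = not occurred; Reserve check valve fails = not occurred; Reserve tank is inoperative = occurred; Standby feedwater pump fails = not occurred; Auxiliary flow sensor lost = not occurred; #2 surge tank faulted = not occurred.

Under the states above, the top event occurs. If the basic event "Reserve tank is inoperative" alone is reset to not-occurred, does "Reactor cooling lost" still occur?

No

Counterfactual: set "Reserve tank is inoperative" to not occurred.
Heat-sink path down [OR]: Reserve tank is inoperative=not, Standby feedwater pump fails=not → no input occurs → does not occur.
Primary loop inoperative [OR]: Reserve check valve fails=not, Heat-sink path down=not → no input occurs → does not occur.
Secondary loop down [OR]: Auxiliary flow sensor lost=not, South coolant pump degraded=not, Primary isolation valve fails=not → no input occurs → does not occur.
Makeup line lost [AND]: Secondary loop down=not, #2 surge tank faulted=not → not all inputs occur → does not occur.
Emergency loop down [OR]: Backup relief valve is inoperative=not, Auxiliary bypass line is inoperative=not → no input occurs → does not occur.
Reactor cooling lost [OR]: Primary loop inoperative=not, Makeup line lost=not, Emergency loop down=not → no input occurs → does not occur.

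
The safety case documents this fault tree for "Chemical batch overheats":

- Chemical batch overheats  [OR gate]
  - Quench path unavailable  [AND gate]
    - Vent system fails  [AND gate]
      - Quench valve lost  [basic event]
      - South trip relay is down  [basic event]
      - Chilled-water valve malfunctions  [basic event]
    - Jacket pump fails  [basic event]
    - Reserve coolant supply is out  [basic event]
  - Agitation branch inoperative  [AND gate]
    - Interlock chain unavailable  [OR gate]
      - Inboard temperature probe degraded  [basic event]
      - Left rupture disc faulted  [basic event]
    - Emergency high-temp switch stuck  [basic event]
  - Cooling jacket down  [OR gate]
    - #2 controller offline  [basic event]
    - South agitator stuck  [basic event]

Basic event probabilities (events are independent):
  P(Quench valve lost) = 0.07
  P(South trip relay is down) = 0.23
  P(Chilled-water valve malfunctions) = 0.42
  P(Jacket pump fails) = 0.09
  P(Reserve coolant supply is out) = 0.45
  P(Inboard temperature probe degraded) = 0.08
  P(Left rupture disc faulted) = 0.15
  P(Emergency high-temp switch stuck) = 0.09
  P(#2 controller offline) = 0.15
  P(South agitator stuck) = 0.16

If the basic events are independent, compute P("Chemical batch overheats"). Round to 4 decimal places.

P(Vent system fails) [AND] = 0.07 × 0.23 × 0.42 = 0.006762
P(Quench path unavailable) [AND] = 0.006762 × 0.09 × 0.45 = 0.000274
P(Interlock chain unavailable) [OR] = 1 − (1−0.08) × (1−0.15) = 0.218000
P(Agitation branch inoperative) [AND] = 0.218000 × 0.09 = 0.019620
P(Cooling jacket down) [OR] = 1 − (1−0.15) × (1−0.16) = 0.286000
P(Chemical batch overheats) [OR] = 1 − (1−0.000274) × (1−0.019620) × (1−0.286000) = 0.300200
Rounded to 4 decimal places: P(Chemical batch overheats) ≈ 0.3002.

0.3002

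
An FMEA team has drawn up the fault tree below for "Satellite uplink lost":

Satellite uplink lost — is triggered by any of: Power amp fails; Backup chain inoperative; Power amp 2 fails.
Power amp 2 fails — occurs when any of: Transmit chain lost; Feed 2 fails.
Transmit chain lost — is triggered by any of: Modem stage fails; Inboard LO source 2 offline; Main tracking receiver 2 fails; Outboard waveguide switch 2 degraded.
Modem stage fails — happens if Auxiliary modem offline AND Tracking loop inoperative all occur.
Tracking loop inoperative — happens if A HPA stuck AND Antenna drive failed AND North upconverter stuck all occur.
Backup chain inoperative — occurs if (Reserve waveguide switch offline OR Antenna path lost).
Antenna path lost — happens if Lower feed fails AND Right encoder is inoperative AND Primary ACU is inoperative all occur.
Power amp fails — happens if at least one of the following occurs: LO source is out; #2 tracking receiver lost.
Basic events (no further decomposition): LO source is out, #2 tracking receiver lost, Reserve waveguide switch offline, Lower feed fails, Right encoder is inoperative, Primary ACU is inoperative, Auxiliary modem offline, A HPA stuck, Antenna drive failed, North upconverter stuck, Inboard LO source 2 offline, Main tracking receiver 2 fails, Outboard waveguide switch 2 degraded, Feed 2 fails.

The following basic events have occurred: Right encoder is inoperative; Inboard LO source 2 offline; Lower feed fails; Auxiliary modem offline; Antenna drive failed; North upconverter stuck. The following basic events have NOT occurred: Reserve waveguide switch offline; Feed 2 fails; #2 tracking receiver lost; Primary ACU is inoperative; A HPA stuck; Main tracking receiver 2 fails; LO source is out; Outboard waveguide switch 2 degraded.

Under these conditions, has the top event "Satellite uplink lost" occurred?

Power amp fails [OR]: LO source is out=not, #2 tracking receiver lost=not → no input occurs → does not occur.
Antenna path lost [AND]: Lower feed fails=occurs, Right encoder is inoperative=occurs, Primary ACU is inoperative=not → not all inputs occur → does not occur.
Backup chain inoperative [OR]: Reserve waveguide switch offline=not, Antenna path lost=not → no input occurs → does not occur.
Tracking loop inoperative [AND]: A HPA stuck=not, Antenna drive failed=occurs, North upconverter stuck=occurs → not all inputs occur → does not occur.
Modem stage fails [AND]: Auxiliary modem offline=occurs, Tracking loop inoperative=not → not all inputs occur → does not occur.
Transmit chain lost [OR]: Modem stage fails=not, Inboard LO source 2 offline=occurs, Main tracking receiver 2 fails=not, Outboard waveguide switch 2 degraded=not → at least one input occurs → occurs.
Power amp 2 fails [OR]: Transmit chain lost=occurs, Feed 2 fails=not → at least one input occurs → occurs.
Satellite uplink lost [OR]: Power amp fails=not, Backup chain inoperative=not, Power amp 2 fails=occurs → at least one input occurs → occurs.

Yes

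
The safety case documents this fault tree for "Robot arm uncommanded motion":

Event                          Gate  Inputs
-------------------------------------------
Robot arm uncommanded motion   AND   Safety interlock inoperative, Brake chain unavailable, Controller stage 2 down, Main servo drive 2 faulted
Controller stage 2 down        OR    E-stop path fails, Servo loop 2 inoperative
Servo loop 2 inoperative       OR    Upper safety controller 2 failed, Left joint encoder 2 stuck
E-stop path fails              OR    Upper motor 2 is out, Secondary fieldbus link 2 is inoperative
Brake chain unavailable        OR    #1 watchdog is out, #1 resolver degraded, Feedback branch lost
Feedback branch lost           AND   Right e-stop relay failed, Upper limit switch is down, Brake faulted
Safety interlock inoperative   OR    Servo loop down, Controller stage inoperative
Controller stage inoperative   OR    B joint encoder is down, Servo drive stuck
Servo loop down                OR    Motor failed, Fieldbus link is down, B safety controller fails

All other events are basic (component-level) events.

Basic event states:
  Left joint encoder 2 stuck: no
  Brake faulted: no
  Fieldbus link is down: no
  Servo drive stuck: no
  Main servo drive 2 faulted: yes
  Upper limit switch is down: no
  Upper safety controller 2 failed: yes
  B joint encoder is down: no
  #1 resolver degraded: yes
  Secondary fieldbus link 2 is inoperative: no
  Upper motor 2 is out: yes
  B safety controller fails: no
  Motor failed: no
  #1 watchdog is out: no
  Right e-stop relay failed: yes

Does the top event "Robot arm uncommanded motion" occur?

Servo loop down [OR]: Motor failed=not, Fieldbus link is down=not, B safety controller fails=not → no input occurs → does not occur.
Controller stage inoperative [OR]: B joint encoder is down=not, Servo drive stuck=not → no input occurs → does not occur.
Safety interlock inoperative [OR]: Servo loop down=not, Controller stage inoperative=not → no input occurs → does not occur.
Feedback branch lost [AND]: Right e-stop relay failed=occurs, Upper limit switch is down=not, Brake faulted=not → not all inputs occur → does not occur.
Brake chain unavailable [OR]: #1 watchdog is out=not, #1 resolver degraded=occurs, Feedback branch lost=not → at least one input occurs → occurs.
E-stop path fails [OR]: Upper motor 2 is out=occurs, Secondary fieldbus link 2 is inoperative=not → at least one input occurs → occurs.
Servo loop 2 inoperative [OR]: Upper safety controller 2 failed=occurs, Left joint encoder 2 stuck=not → at least one input occurs → occurs.
Controller stage 2 down [OR]: E-stop path fails=occurs, Servo loop 2 inoperative=occurs → at least one input occurs → occurs.
Robot arm uncommanded motion [AND]: Safety interlock inoperative=not, Brake chain unavailable=occurs, Controller stage 2 down=occurs, Main servo drive 2 faulted=occurs → not all inputs occur → does not occur.

No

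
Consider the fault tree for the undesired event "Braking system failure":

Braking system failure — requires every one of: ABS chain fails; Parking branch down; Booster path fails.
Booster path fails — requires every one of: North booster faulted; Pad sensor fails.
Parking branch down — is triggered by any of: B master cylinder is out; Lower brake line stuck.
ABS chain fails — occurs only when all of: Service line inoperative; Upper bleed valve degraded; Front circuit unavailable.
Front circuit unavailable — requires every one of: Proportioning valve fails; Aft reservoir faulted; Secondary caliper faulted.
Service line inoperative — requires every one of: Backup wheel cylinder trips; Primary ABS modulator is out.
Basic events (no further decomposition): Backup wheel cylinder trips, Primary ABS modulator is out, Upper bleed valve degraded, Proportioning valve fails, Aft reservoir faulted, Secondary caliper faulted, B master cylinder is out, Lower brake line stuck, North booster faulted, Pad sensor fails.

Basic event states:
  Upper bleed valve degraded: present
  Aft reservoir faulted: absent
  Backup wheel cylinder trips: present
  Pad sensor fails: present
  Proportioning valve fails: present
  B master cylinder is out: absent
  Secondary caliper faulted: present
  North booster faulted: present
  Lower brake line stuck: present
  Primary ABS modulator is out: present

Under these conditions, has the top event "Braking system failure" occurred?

No

Service line inoperative [AND]: Backup wheel cylinder trips=occurs, Primary ABS modulator is out=occurs → all inputs occur → occurs.
Front circuit unavailable [AND]: Proportioning valve fails=occurs, Aft reservoir faulted=not, Secondary caliper faulted=occurs → not all inputs occur → does not occur.
ABS chain fails [AND]: Service line inoperative=occurs, Upper bleed valve degraded=occurs, Front circuit unavailable=not → not all inputs occur → does not occur.
Parking branch down [OR]: B master cylinder is out=not, Lower brake line stuck=occurs → at least one input occurs → occurs.
Booster path fails [AND]: North booster faulted=occurs, Pad sensor fails=occurs → all inputs occur → occurs.
Braking system failure [AND]: ABS chain fails=not, Parking branch down=occurs, Booster path fails=occurs → not all inputs occur → does not occur.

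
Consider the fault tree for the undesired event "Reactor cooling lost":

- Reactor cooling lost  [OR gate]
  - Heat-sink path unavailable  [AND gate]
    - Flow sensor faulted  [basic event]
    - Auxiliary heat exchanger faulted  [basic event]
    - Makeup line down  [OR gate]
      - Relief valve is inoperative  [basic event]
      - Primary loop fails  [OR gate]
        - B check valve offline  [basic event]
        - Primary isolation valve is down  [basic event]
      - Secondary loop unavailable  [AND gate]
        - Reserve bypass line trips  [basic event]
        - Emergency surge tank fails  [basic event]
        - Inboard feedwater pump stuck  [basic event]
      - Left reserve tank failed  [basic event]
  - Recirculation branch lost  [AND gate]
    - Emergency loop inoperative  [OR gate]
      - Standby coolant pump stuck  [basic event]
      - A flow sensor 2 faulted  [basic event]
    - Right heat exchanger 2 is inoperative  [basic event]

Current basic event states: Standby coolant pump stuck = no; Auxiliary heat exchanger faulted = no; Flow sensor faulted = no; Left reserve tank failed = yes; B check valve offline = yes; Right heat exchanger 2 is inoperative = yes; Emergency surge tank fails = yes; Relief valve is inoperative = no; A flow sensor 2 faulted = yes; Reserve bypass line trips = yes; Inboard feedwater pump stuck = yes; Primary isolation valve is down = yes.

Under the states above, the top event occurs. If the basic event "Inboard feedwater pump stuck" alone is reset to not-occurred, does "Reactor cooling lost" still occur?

Counterfactual: set "Inboard feedwater pump stuck" to not occurred.
Primary loop fails [OR]: B check valve offline=occurs, Primary isolation valve is down=occurs → at least one input occurs → occurs.
Secondary loop unavailable [AND]: Reserve bypass line trips=occurs, Emergency surge tank fails=occurs, Inboard feedwater pump stuck=not → not all inputs occur → does not occur.
Makeup line down [OR]: Relief valve is inoperative=not, Primary loop fails=occurs, Secondary loop unavailable=not, Left reserve tank failed=occurs → at least one input occurs → occurs.
Heat-sink path unavailable [AND]: Flow sensor faulted=not, Auxiliary heat exchanger faulted=not, Makeup line down=occurs → not all inputs occur → does not occur.
Emergency loop inoperative [OR]: Standby coolant pump stuck=not, A flow sensor 2 faulted=occurs → at least one input occurs → occurs.
Recirculation branch lost [AND]: Emergency loop inoperative=occurs, Right heat exchanger 2 is inoperative=occurs → all inputs occur → occurs.
Reactor cooling lost [OR]: Heat-sink path unavailable=not, Recirculation branch lost=occurs → at least one input occurs → occurs.

Yes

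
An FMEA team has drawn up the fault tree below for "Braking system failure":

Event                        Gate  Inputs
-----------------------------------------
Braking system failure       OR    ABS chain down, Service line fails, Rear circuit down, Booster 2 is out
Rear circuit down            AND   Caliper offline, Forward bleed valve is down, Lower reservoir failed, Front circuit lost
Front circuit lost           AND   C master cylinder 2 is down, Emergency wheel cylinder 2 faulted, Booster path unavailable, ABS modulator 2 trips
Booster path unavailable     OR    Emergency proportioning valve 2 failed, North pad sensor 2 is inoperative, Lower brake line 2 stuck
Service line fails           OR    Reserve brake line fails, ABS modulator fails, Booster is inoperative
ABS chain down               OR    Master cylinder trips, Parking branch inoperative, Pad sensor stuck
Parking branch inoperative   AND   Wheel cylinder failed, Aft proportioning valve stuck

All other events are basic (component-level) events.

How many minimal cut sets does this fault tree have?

Parking branch inoperative [AND]: one cut set from each child combined → 1 × 1 = 1 cut set(s).
ABS chain down [OR]: union of children's cut sets → 3 cut set(s).
Service line fails [OR]: union of children's cut sets → 3 cut set(s).
Booster path unavailable [OR]: union of children's cut sets → 3 cut set(s).
Front circuit lost [AND]: one cut set from each child combined → 1 × 1 × 3 × 1 = 3 cut set(s).
Rear circuit down [AND]: one cut set from each child combined → 1 × 1 × 1 × 3 = 3 cut set(s).
Braking system failure [OR]: union of children's cut sets → 10 cut set(s).
Minimal cut sets: {Master cylinder trips}; {Aft proportioning valve stuck, Wheel cylinder failed}; {Pad sensor stuck}; {Reserve brake line fails}; {ABS modulator fails}; {Booster is inoperative}; {ABS modulator 2 trips, C master cylinder 2 is down, Caliper offline, Emergency proportioning valve 2 failed, Emergency wheel cylinder 2 faulted, Forward bleed valve is down, Lower reservoir failed}; {ABS modulator 2 trips, C master cylinder 2 is down, Caliper offline, Emergency wheel cylinder 2 faulted, Forward bleed valve is down, Lower reservoir failed, North pad sensor 2 is inoperative}; {ABS modulator 2 trips, C master cylinder 2 is down, Caliper offline, Emergency wheel cylinder 2 faulted, Forward bleed valve is down, Lower brake line 2 stuck, Lower reservoir failed}; {Booster 2 is out}.

10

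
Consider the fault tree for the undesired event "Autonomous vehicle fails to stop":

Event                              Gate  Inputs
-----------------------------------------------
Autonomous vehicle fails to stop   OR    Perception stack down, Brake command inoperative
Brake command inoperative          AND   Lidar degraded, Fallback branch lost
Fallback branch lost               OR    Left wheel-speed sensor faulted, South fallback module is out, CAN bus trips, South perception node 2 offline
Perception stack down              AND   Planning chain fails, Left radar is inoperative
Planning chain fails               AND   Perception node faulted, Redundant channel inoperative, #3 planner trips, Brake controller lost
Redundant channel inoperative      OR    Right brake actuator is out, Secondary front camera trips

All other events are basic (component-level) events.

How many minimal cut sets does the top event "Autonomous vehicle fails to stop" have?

Redundant channel inoperative [OR]: union of children's cut sets → 2 cut set(s).
Planning chain fails [AND]: one cut set from each child combined → 1 × 2 × 1 × 1 = 2 cut set(s).
Perception stack down [AND]: one cut set from each child combined → 2 × 1 = 2 cut set(s).
Fallback branch lost [OR]: union of children's cut sets → 4 cut set(s).
Brake command inoperative [AND]: one cut set from each child combined → 1 × 4 = 4 cut set(s).
Autonomous vehicle fails to stop [OR]: union of children's cut sets → 6 cut set(s).
Minimal cut sets: {#3 planner trips, Brake controller lost, Left radar is inoperative, Perception node faulted, Right brake actuator is out}; {#3 planner trips, Brake controller lost, Left radar is inoperative, Perception node faulted, Secondary front camera trips}; {Left wheel-speed sensor faulted, Lidar degraded}; {Lidar degraded, South fallback module is out}; {CAN bus trips, Lidar degraded}; {Lidar degraded, South perception node 2 offline}.

6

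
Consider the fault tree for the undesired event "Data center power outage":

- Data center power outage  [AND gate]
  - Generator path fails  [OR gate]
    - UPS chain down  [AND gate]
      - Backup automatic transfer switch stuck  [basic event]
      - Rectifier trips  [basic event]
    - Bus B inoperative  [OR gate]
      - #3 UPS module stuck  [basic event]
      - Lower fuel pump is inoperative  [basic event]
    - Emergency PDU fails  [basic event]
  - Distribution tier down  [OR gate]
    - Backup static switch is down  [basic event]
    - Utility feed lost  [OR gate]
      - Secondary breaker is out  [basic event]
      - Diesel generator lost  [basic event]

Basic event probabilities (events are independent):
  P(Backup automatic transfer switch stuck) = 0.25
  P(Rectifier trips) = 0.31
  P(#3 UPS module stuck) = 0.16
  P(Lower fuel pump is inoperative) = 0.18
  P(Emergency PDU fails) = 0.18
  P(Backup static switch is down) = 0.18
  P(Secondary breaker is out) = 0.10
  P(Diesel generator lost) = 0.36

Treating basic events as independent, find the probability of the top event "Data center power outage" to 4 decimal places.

P(UPS chain down) [AND] = 0.25 × 0.31 = 0.077500
P(Bus B inoperative) [OR] = 1 − (1−0.16) × (1−0.18) = 0.311200
P(Generator path fails) [OR] = 1 − (1−0.077500) × (1−0.311200) × (1−0.18) = 0.478957
P(Utility feed lost) [OR] = 1 − (1−0.10) × (1−0.36) = 0.424000
P(Distribution tier down) [OR] = 1 − (1−0.18) × (1−0.424000) = 0.527680
P(Data center power outage) [AND] = 0.478957 × 0.527680 = 0.252736
Rounded to 4 decimal places: P(Data center power outage) ≈ 0.2527.

0.2527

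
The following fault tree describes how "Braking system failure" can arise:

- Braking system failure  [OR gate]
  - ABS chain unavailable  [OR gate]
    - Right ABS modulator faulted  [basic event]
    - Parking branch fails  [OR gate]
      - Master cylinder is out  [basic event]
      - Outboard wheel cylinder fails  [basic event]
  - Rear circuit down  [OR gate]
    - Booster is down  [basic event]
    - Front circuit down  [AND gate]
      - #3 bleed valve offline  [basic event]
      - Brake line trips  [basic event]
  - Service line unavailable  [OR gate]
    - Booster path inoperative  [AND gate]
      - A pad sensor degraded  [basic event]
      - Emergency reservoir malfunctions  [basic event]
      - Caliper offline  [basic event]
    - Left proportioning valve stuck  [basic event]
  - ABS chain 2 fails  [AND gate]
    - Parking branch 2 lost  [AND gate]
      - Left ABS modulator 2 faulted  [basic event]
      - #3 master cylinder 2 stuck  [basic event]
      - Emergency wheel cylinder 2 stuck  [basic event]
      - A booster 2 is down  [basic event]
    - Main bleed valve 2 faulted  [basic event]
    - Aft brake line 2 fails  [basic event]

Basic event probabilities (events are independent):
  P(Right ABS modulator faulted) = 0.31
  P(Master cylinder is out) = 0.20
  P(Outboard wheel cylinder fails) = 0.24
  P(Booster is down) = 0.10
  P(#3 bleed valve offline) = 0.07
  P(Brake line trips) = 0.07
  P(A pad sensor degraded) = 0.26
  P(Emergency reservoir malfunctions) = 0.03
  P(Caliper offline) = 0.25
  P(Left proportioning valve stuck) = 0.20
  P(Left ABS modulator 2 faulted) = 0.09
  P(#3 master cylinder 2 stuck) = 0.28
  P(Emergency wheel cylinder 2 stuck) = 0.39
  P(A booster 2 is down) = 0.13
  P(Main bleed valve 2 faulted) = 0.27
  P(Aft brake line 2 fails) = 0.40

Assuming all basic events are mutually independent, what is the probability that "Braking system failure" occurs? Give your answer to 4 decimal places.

P(Parking branch fails) [OR] = 1 − (1−0.20) × (1−0.24) = 0.392000
P(ABS chain unavailable) [OR] = 1 − (1−0.31) × (1−0.392000) = 0.580480
P(Front circuit down) [AND] = 0.07 × 0.07 = 0.004900
P(Rear circuit down) [OR] = 1 − (1−0.10) × (1−0.004900) = 0.104410
P(Booster path inoperative) [AND] = 0.26 × 0.03 × 0.25 = 0.001950
P(Service line unavailable) [OR] = 1 − (1−0.001950) × (1−0.20) = 0.201560
P(Parking branch 2 lost) [AND] = 0.09 × 0.28 × 0.39 × 0.13 = 0.001278
P(ABS chain 2 fails) [AND] = 0.001278 × 0.27 × 0.40 = 0.000138
P(Braking system failure) [OR] = 1 − (1−0.580480) × (1−0.104410) × (1−0.201560) × (1−0.000138) = 0.700053
Rounded to 4 decimal places: P(Braking system failure) ≈ 0.7001.

0.7001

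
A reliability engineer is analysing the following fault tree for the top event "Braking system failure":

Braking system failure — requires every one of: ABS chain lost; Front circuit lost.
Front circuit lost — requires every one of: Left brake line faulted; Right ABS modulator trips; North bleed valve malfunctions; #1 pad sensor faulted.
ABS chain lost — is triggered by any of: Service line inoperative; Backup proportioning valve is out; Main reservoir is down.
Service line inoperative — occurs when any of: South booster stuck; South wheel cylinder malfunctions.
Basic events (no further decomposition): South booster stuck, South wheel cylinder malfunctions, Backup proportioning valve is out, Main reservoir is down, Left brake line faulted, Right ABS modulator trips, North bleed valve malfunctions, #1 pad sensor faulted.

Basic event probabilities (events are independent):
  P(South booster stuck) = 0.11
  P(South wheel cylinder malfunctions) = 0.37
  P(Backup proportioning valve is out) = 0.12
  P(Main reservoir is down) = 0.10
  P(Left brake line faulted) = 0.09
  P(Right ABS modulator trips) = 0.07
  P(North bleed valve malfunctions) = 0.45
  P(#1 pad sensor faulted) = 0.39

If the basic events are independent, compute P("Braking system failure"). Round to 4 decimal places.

P(Service line inoperative) [OR] = 1 − (1−0.11) × (1−0.37) = 0.439300
P(ABS chain lost) [OR] = 1 − (1−0.439300) × (1−0.12) × (1−0.10) = 0.555926
P(Front circuit lost) [AND] = 0.09 × 0.07 × 0.45 × 0.39 = 0.001106
P(Braking system failure) [AND] = 0.555926 × 0.001106 = 0.000615
Rounded to 4 decimal places: P(Braking system failure) ≈ 0.0006.

0.0006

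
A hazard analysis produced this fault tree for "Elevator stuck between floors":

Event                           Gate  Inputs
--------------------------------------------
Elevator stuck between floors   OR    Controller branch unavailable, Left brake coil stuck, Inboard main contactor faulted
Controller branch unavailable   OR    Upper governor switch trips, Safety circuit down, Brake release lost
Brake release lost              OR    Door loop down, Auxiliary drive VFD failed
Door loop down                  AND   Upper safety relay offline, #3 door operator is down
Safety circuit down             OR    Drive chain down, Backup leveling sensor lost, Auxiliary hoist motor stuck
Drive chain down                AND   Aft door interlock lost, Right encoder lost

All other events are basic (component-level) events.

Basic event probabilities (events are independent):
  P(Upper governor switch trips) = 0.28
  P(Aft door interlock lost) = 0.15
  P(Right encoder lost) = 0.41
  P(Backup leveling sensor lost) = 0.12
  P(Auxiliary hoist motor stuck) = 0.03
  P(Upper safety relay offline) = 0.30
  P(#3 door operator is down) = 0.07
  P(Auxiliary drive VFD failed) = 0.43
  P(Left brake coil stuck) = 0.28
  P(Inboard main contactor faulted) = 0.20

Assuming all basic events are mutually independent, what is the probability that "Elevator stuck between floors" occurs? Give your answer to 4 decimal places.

P(Drive chain down) [AND] = 0.15 × 0.41 = 0.061500
P(Safety circuit down) [OR] = 1 − (1−0.061500) × (1−0.12) × (1−0.03) = 0.198896
P(Door loop down) [AND] = 0.30 × 0.07 = 0.021000
P(Brake release lost) [OR] = 1 − (1−0.021000) × (1−0.43) = 0.441970
P(Controller branch unavailable) [OR] = 1 − (1−0.28) × (1−0.198896) × (1−0.441970) = 0.678131
P(Elevator stuck between floors) [OR] = 1 − (1−0.678131) × (1−0.28) × (1−0.20) = 0.814603
Rounded to 4 decimal places: P(Elevator stuck between floors) ≈ 0.8146.

0.8146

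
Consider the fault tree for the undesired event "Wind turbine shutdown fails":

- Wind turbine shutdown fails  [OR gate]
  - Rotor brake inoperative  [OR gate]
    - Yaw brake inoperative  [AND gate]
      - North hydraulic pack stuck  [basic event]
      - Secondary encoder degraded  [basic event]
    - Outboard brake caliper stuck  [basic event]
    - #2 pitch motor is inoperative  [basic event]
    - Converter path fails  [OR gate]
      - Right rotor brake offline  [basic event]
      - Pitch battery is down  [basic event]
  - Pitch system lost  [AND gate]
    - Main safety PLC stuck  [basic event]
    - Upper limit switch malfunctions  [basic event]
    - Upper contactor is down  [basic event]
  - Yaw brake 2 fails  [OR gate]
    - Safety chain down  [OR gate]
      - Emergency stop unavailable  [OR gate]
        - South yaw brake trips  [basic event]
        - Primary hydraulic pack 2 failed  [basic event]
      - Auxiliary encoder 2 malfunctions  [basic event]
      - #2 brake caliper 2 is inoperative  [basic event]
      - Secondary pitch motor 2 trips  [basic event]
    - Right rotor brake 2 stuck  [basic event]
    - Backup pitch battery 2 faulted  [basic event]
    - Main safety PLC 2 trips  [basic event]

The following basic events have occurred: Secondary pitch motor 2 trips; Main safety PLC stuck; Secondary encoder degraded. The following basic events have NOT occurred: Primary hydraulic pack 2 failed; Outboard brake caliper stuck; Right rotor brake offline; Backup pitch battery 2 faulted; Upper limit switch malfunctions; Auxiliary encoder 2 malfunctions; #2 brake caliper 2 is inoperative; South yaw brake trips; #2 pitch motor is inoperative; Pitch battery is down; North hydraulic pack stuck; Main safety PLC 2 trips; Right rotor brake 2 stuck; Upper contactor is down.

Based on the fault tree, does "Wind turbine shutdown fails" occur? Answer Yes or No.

Yaw brake inoperative [AND]: North hydraulic pack stuck=not, Secondary encoder degraded=occurs → not all inputs occur → does not occur.
Converter path fails [OR]: Right rotor brake offline=not, Pitch battery is down=not → no input occurs → does not occur.
Rotor brake inoperative [OR]: Yaw brake inoperative=not, Outboard brake caliper stuck=not, #2 pitch motor is inoperative=not, Converter path fails=not → no input occurs → does not occur.
Pitch system lost [AND]: Main safety PLC stuck=occurs, Upper limit switch malfunctions=not, Upper contactor is down=not → not all inputs occur → does not occur.
Emergency stop unavailable [OR]: South yaw brake trips=not, Primary hydraulic pack 2 failed=not → no input occurs → does not occur.
Safety chain down [OR]: Emergency stop unavailable=not, Auxiliary encoder 2 malfunctions=not, #2 brake caliper 2 is inoperative=not, Secondary pitch motor 2 trips=occurs → at least one input occurs → occurs.
Yaw brake 2 fails [OR]: Safety chain down=occurs, Right rotor brake 2 stuck=not, Backup pitch battery 2 faulted=not, Main safety PLC 2 trips=not → at least one input occurs → occurs.
Wind turbine shutdown fails [OR]: Rotor brake inoperative=not, Pitch system lost=not, Yaw brake 2 fails=occurs → at least one input occurs → occurs.

Yes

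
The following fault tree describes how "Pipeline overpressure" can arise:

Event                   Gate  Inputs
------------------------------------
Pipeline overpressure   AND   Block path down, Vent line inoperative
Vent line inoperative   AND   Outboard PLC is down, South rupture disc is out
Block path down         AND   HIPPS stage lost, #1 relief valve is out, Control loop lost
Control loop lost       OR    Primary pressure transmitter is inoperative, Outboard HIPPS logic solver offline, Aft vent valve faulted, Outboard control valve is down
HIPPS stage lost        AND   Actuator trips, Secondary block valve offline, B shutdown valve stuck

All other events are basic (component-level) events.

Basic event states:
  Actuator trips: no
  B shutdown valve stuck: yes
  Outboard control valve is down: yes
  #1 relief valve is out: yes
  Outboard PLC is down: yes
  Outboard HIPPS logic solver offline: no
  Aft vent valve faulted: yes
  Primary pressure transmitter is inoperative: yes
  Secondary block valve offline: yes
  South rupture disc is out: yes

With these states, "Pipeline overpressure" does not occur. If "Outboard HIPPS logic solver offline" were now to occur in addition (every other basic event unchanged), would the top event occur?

Counterfactual: set "Outboard HIPPS logic solver offline" to occurred.
HIPPS stage lost [AND]: Actuator trips=not, Secondary block valve offline=occurs, B shutdown valve stuck=occurs → not all inputs occur → does not occur.
Control loop lost [OR]: Primary pressure transmitter is inoperative=occurs, Outboard HIPPS logic solver offline=occurs, Aft vent valve faulted=occurs, Outboard control valve is down=occurs → at least one input occurs → occurs.
Block path down [AND]: HIPPS stage lost=not, #1 relief valve is out=occurs, Control loop lost=occurs → not all inputs occur → does not occur.
Vent line inoperative [AND]: Outboard PLC is down=occurs, South rupture disc is out=occurs → all inputs occur → occurs.
Pipeline overpressure [AND]: Block path down=not, Vent line inoperative=occurs → not all inputs occur → does not occur.

No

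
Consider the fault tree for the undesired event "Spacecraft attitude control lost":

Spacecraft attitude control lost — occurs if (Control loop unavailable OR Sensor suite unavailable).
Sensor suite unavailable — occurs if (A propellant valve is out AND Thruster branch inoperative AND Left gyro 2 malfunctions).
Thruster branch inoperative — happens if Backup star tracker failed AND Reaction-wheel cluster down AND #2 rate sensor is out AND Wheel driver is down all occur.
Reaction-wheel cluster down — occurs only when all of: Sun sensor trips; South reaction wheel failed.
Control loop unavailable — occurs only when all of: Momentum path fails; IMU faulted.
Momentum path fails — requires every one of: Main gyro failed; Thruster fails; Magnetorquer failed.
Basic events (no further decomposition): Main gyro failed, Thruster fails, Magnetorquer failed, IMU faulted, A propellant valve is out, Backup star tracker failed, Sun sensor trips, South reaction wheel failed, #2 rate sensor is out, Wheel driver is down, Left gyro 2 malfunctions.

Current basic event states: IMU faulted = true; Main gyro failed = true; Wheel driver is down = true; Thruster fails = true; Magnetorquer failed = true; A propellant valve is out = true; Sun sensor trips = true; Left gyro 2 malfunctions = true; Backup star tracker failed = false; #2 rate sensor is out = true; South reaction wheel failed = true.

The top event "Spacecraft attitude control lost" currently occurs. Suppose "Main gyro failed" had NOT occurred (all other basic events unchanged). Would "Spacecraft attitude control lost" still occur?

No

Counterfactual: set "Main gyro failed" to not occurred.
Momentum path fails [AND]: Main gyro failed=not, Thruster fails=occurs, Magnetorquer failed=occurs → not all inputs occur → does not occur.
Control loop unavailable [AND]: Momentum path fails=not, IMU faulted=occurs → not all inputs occur → does not occur.
Reaction-wheel cluster down [AND]: Sun sensor trips=occurs, South reaction wheel failed=occurs → all inputs occur → occurs.
Thruster branch inoperative [AND]: Backup star tracker failed=not, Reaction-wheel cluster down=occurs, #2 rate sensor is out=occurs, Wheel driver is down=occurs → not all inputs occur → does not occur.
Sensor suite unavailable [AND]: A propellant valve is out=occurs, Thruster branch inoperative=not, Left gyro 2 malfunctions=occurs → not all inputs occur → does not occur.
Spacecraft attitude control lost [OR]: Control loop unavailable=not, Sensor suite unavailable=not → no input occurs → does not occur.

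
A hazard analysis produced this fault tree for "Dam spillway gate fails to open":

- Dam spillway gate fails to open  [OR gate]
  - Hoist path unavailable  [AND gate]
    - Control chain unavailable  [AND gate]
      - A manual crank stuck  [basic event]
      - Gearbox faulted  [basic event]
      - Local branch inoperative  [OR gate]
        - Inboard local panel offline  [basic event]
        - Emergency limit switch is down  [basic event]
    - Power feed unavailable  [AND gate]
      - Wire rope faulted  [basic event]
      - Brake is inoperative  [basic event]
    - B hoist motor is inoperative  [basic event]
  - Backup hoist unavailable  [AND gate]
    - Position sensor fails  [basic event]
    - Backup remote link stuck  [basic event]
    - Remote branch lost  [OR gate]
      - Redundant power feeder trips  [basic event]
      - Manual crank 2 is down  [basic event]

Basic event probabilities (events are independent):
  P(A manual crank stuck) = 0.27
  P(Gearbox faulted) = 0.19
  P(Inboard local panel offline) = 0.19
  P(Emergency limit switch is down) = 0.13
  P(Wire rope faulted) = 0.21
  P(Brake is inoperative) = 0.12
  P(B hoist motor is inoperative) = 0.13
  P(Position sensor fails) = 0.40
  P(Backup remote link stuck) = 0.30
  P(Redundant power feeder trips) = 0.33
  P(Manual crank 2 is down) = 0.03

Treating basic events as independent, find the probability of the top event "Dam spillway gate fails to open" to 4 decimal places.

0.0421

P(Local branch inoperative) [OR] = 1 − (1−0.19) × (1−0.13) = 0.295300
P(Control chain unavailable) [AND] = 0.27 × 0.19 × 0.295300 = 0.015149
P(Power feed unavailable) [AND] = 0.21 × 0.12 = 0.025200
P(Hoist path unavailable) [AND] = 0.015149 × 0.025200 × 0.13 = 0.000050
P(Remote branch lost) [OR] = 1 − (1−0.33) × (1−0.03) = 0.350100
P(Backup hoist unavailable) [AND] = 0.40 × 0.30 × 0.350100 = 0.042012
P(Dam spillway gate fails to open) [OR] = 1 − (1−0.000050) × (1−0.042012) = 0.042060
Rounded to 4 decimal places: P(Dam spillway gate fails to open) ≈ 0.0421.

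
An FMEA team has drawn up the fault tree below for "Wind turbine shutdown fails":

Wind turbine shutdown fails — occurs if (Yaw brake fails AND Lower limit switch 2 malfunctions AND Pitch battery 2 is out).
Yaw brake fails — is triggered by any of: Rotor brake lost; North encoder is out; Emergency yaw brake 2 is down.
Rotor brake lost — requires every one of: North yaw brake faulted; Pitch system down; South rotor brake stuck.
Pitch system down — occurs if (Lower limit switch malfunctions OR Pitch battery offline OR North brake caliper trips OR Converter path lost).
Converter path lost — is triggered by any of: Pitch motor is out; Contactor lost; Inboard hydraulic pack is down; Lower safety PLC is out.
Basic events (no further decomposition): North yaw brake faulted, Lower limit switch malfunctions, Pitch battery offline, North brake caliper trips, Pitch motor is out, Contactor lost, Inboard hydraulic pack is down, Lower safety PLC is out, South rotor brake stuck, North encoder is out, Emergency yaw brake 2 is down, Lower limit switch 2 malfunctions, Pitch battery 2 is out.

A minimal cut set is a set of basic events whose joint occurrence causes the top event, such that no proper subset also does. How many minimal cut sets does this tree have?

Converter path lost [OR]: union of children's cut sets → 4 cut set(s).
Pitch system down [OR]: union of children's cut sets → 7 cut set(s).
Rotor brake lost [AND]: one cut set from each child combined → 1 × 7 × 1 = 7 cut set(s).
Yaw brake fails [OR]: union of children's cut sets → 9 cut set(s).
Wind turbine shutdown fails [AND]: one cut set from each child combined → 9 × 1 × 1 = 9 cut set(s).
Minimal cut sets: {Lower limit switch 2 malfunctions, Lower limit switch malfunctions, North yaw brake faulted, Pitch battery 2 is out, South rotor brake stuck}; {Lower limit switch 2 malfunctions, North yaw brake faulted, Pitch battery 2 is out, Pitch battery offline, South rotor brake stuck}; {Lower limit switch 2 malfunctions, North brake caliper trips, North yaw brake faulted, Pitch battery 2 is out, South rotor brake stuck}; {Lower limit switch 2 malfunctions, North yaw brake faulted, Pitch battery 2 is out, Pitch motor is out, South rotor brake stuck}; {Contactor lost, Lower limit switch 2 malfunctions, North yaw brake faulted, Pitch battery 2 is out, South rotor brake stuck}; {Inboard hydraulic pack is down, Lower limit switch 2 malfunctions, North yaw brake faulted, Pitch battery 2 is out, South rotor brake stuck}; {Lower limit switch 2 malfunctions, Lower safety PLC is out, North yaw brake faulted, Pitch battery 2 is out, South rotor brake stuck}; {Lower limit switch 2 malfunctions, North encoder is out, Pitch battery 2 is out}; {Emergency yaw brake 2 is down, Lower limit switch 2 malfunctions, Pitch battery 2 is out}.

9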